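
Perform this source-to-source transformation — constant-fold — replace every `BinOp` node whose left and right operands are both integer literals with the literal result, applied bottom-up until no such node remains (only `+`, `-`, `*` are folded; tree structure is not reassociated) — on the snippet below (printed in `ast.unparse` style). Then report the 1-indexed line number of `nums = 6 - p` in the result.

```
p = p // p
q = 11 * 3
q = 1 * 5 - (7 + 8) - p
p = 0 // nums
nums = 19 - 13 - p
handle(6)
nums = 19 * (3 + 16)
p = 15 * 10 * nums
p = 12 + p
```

Transformed code:
p = p // p
q = 33
q = -10 - p
p = 0 // nums
nums = 6 - p
handle(6)
nums = 361
p = 150 * nums
p = 12 + p

5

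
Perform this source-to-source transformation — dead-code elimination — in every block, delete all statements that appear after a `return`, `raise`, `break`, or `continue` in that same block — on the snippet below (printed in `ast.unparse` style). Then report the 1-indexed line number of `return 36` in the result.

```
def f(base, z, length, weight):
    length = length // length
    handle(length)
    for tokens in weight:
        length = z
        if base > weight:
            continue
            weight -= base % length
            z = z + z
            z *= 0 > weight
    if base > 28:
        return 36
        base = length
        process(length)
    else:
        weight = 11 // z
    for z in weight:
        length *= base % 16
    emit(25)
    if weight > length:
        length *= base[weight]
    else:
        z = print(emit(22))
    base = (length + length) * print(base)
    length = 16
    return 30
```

Transformed code:
def f(base, z, length, weight):
    length = length // length
    handle(length)
    for tokens in weight:
        length = z
        if base > weight:
            continue
    if base > 28:
        return 36
    else:
        weight = 11 // z
    for z in weight:
        length *= base % 16
    emit(25)
    if weight > length:
        length *= base[weight]
    else:
        z = print(emit(22))
    base = (length + length) * print(base)
    length = 16
    return 30

9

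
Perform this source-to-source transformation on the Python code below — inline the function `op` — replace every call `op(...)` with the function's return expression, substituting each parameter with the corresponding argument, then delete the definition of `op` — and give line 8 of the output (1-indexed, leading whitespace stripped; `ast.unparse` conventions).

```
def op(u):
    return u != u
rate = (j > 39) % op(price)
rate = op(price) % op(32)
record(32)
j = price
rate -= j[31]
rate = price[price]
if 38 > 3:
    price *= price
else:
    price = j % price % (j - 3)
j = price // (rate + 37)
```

price *= price

Transformed code:
rate = (j > 39) % (price != price)
rate = (price != price) % (32 != 32)
record(32)
j = price
rate -= j[31]
rate = price[price]
if 38 > 3:
    price *= price
else:
    price = j % price % (j - 3)
j = price // (rate + 37)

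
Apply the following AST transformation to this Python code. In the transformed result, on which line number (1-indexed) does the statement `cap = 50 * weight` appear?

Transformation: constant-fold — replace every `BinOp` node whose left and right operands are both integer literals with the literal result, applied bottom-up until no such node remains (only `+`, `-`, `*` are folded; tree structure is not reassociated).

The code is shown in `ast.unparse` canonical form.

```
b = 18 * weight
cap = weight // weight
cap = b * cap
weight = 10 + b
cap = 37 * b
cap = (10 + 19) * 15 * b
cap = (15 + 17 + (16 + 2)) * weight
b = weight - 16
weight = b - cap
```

Transformed code:
b = 18 * weight
cap = weight // weight
cap = b * cap
weight = 10 + b
cap = 37 * b
cap = 435 * b
cap = 50 * weight
b = weight - 16
weight = b - cap

7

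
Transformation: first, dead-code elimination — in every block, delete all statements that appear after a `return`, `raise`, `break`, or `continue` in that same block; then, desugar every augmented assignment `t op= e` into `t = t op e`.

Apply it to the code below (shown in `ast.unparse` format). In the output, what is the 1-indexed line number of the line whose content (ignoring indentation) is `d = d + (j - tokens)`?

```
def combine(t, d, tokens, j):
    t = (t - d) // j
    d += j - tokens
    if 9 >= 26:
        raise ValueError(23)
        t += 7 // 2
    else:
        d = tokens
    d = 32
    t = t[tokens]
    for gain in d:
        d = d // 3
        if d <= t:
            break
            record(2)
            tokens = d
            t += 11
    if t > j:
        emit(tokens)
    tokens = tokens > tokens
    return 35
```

Transformed code:
def combine(t, d, tokens, j):
    t = (t - d) // j
    d = d + (j - tokens)
    if 9 >= 26:
        raise ValueError(23)
    else:
        d = tokens
    d = 32
    t = t[tokens]
    for gain in d:
        d = d // 3
        if d <= t:
            break
    if t > j:
        emit(tokens)
    tokens = tokens > tokens
    return 35

3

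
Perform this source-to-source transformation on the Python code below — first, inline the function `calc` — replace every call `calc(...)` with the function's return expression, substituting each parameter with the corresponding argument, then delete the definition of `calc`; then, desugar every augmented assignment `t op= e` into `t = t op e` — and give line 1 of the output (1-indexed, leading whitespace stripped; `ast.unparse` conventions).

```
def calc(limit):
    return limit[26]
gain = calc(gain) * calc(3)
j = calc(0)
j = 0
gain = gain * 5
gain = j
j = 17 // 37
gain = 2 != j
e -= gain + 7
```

Transformed code:
gain = gain[26] * 3[26]
j = 0[26]
j = 0
gain = gain * 5
gain = j
j = 17 // 37
gain = 2 != j
e = e - (gain + 7)

gain = gain[26] * 3[26]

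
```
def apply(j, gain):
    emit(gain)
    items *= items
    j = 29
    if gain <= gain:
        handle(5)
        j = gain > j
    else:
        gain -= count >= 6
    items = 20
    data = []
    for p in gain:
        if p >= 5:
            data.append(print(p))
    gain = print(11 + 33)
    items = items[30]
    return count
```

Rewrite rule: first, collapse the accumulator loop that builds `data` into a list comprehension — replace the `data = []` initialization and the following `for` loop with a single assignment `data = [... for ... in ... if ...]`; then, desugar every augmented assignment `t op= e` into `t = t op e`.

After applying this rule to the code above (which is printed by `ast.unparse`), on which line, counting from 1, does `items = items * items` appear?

Transformed code:
def apply(j, gain):
    emit(gain)
    items = items * items
    j = 29
    if gain <= gain:
        handle(5)
        j = gain > j
    else:
        gain = gain - (count >= 6)
    items = 20
    data = [print(p) for p in gain if p >= 5]
    gain = print(11 + 33)
    items = items[30]
    return count

3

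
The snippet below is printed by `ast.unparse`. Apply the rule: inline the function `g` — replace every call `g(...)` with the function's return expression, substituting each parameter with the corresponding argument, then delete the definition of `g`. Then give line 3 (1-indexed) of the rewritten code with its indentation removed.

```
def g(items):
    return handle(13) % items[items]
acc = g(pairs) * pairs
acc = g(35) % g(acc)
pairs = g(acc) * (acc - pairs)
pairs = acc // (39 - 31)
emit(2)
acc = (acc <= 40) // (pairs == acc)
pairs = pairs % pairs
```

Transformed code:
acc = handle(13) % pairs[pairs] * pairs
acc = handle(13) % 35[35] % (handle(13) % acc[acc])
pairs = handle(13) % acc[acc] * (acc - pairs)
pairs = acc // (39 - 31)
emit(2)
acc = (acc <= 40) // (pairs == acc)
pairs = pairs % pairs

pairs = handle(13) % acc[acc] * (acc - pairs)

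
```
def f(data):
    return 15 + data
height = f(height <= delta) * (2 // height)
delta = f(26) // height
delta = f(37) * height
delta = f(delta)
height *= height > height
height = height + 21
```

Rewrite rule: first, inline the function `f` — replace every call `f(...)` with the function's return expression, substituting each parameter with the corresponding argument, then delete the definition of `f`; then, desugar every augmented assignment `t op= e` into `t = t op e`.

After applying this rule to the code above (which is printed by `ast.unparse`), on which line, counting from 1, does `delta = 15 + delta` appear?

Transformed code:
height = (15 + (height <= delta)) * (2 // height)
delta = (15 + 26) // height
delta = (15 + 37) * height
delta = 15 + delta
height = height * (height > height)
height = height + 21

4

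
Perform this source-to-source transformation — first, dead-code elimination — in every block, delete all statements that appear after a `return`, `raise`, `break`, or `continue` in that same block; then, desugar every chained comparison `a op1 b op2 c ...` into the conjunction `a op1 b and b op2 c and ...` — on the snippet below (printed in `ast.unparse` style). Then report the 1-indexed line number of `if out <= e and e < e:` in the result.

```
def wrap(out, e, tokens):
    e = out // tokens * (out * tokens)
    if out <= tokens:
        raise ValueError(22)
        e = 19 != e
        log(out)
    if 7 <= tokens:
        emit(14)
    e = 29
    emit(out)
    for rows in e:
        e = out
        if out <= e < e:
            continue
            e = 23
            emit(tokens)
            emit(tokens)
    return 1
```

11

Transformed code:
def wrap(out, e, tokens):
    e = out // tokens * (out * tokens)
    if out <= tokens:
        raise ValueError(22)
    if 7 <= tokens:
        emit(14)
    e = 29
    emit(out)
    for rows in e:
        e = out
        if out <= e and e < e:
            continue
    return 1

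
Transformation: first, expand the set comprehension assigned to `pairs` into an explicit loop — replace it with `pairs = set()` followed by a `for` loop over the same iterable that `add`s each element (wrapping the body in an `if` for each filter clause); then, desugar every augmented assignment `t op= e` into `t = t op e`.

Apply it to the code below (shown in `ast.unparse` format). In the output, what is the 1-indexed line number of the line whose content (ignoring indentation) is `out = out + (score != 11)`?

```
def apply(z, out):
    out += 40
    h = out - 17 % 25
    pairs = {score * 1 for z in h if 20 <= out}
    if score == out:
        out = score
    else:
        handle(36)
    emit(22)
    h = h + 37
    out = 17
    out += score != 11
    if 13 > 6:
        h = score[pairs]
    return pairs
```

15

Transformed code:
def apply(z, out):
    out = out + 40
    h = out - 17 % 25
    pairs = set()
    for z in h:
        if 20 <= out:
            pairs.add(score * 1)
    if score == out:
        out = score
    else:
        handle(36)
    emit(22)
    h = h + 37
    out = 17
    out = out + (score != 11)
    if 13 > 6:
        h = score[pairs]
    return pairs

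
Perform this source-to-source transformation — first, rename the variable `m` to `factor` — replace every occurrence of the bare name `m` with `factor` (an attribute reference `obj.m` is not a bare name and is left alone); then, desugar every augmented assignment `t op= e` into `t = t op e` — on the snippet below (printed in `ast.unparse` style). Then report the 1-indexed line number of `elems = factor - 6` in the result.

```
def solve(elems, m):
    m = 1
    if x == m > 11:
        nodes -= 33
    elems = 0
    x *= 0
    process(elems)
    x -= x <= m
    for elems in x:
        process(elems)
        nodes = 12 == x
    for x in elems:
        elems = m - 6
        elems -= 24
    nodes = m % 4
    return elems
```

Transformed code:
def solve(elems, factor):
    factor = 1
    if x == factor > 11:
        nodes = nodes - 33
    elems = 0
    x = x * 0
    process(elems)
    x = x - (x <= factor)
    for elems in x:
        process(elems)
        nodes = 12 == x
    for x in elems:
        elems = factor - 6
        elems = elems - 24
    nodes = factor % 4
    return elems

13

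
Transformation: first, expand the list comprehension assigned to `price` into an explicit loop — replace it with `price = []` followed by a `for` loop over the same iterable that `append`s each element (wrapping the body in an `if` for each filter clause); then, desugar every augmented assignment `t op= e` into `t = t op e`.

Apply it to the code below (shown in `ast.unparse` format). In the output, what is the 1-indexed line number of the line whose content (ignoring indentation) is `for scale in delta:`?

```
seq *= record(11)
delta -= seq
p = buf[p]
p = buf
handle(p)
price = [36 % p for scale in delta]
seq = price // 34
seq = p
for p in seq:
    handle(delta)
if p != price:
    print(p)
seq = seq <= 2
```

Transformed code:
seq = seq * record(11)
delta = delta - seq
p = buf[p]
p = buf
handle(p)
price = []
for scale in delta:
    price.append(36 % p)
seq = price // 34
seq = p
for p in seq:
    handle(delta)
if p != price:
    print(p)
seq = seq <= 2

7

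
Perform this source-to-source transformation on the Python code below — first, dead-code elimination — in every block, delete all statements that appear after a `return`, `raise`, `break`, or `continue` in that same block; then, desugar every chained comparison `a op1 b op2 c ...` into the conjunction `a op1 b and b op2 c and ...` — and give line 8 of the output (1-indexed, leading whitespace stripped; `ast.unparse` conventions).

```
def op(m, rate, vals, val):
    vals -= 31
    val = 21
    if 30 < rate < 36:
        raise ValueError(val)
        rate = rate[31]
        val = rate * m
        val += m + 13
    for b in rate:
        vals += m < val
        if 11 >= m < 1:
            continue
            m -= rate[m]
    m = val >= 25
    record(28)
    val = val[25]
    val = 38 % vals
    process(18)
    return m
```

Transformed code:
def op(m, rate, vals, val):
    vals -= 31
    val = 21
    if 30 < rate and rate < 36:
        raise ValueError(val)
    for b in rate:
        vals += m < val
        if 11 >= m and m < 1:
            continue
    m = val >= 25
    record(28)
    val = val[25]
    val = 38 % vals
    process(18)
    return m

if 11 >= m and m < 1:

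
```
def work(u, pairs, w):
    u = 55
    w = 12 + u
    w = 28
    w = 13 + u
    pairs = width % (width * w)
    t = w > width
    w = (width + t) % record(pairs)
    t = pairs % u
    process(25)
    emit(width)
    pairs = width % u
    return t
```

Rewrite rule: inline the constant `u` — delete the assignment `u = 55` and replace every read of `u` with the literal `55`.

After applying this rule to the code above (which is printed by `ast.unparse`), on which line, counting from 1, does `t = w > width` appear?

Transformed code:
def work(u, pairs, w):
    w = 12 + 55
    w = 28
    w = 13 + 55
    pairs = width % (width * w)
    t = w > width
    w = (width + t) % record(pairs)
    t = pairs % 55
    process(25)
    emit(width)
    pairs = width % 55
    return t

6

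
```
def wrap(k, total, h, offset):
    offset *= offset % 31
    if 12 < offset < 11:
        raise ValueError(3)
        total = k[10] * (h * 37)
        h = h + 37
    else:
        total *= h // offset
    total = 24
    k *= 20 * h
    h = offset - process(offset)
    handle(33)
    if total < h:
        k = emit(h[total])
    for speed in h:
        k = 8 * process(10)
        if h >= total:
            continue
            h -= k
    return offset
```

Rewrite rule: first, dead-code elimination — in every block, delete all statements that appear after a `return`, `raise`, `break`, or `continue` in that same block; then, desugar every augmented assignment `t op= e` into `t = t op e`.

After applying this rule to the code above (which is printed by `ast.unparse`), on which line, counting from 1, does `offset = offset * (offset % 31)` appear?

Transformed code:
def wrap(k, total, h, offset):
    offset = offset * (offset % 31)
    if 12 < offset < 11:
        raise ValueError(3)
    else:
        total = total * (h // offset)
    total = 24
    k = k * (20 * h)
    h = offset - process(offset)
    handle(33)
    if total < h:
        k = emit(h[total])
    for speed in h:
        k = 8 * process(10)
        if h >= total:
            continue
    return offset

2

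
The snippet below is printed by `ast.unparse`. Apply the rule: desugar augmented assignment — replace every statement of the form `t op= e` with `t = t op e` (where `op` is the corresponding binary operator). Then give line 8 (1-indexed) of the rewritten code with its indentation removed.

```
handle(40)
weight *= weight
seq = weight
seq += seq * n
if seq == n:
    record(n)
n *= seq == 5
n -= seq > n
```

n = n - (seq > n)

Transformed code:
handle(40)
weight = weight * weight
seq = weight
seq = seq + seq * n
if seq == n:
    record(n)
n = n * (seq == 5)
n = n - (seq > n)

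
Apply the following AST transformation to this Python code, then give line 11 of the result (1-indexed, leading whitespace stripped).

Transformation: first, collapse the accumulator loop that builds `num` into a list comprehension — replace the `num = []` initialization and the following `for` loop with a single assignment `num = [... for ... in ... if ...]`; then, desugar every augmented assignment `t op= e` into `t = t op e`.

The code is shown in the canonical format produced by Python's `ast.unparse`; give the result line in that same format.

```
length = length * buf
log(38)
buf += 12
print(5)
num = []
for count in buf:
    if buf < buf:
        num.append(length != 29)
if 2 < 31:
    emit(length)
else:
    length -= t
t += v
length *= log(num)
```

Transformed code:
length = length * buf
log(38)
buf = buf + 12
print(5)
num = [length != 29 for count in buf if buf < buf]
if 2 < 31:
    emit(length)
else:
    length = length - t
t = t + v
length = length * log(num)

length = length * log(num)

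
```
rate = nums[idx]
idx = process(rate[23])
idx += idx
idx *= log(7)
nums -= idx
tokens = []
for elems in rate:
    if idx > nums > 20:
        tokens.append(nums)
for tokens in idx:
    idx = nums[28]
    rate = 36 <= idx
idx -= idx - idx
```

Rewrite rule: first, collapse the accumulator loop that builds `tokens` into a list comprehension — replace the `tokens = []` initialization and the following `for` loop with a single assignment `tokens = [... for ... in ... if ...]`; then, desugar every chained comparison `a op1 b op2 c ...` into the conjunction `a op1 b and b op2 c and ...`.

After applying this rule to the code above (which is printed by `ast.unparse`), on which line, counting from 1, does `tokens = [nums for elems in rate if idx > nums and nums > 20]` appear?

6

Transformed code:
rate = nums[idx]
idx = process(rate[23])
idx += idx
idx *= log(7)
nums -= idx
tokens = [nums for elems in rate if idx > nums and nums > 20]
for tokens in idx:
    idx = nums[28]
    rate = 36 <= idx
idx -= idx - idx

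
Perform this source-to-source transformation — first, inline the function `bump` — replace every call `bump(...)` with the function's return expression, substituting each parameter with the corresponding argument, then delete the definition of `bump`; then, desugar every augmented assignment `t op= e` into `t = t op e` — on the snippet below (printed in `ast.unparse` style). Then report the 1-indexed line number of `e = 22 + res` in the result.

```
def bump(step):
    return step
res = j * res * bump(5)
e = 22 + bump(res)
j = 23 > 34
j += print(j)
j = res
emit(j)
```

2

Transformed code:
res = j * res * 5
e = 22 + res
j = 23 > 34
j = j + print(j)
j = res
emit(j)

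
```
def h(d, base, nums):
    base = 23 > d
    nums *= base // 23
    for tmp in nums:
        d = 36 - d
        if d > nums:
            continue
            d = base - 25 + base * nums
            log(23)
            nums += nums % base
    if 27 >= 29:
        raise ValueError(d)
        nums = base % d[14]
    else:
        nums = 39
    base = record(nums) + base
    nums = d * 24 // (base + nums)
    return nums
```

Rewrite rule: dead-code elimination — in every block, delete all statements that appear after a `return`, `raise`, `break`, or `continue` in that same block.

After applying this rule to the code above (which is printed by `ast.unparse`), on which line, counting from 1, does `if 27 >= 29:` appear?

Transformed code:
def h(d, base, nums):
    base = 23 > d
    nums *= base // 23
    for tmp in nums:
        d = 36 - d
        if d > nums:
            continue
    if 27 >= 29:
        raise ValueError(d)
    else:
        nums = 39
    base = record(nums) + base
    nums = d * 24 // (base + nums)
    return nums

8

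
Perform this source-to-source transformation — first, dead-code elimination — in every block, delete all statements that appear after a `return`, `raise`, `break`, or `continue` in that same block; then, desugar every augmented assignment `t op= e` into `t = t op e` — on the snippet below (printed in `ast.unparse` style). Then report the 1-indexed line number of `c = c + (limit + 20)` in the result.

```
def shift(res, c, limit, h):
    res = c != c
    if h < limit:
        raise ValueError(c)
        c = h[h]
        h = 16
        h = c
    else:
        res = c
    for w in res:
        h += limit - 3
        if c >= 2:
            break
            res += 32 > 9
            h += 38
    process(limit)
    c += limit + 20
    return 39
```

12

Transformed code:
def shift(res, c, limit, h):
    res = c != c
    if h < limit:
        raise ValueError(c)
    else:
        res = c
    for w in res:
        h = h + (limit - 3)
        if c >= 2:
            break
    process(limit)
    c = c + (limit + 20)
    return 39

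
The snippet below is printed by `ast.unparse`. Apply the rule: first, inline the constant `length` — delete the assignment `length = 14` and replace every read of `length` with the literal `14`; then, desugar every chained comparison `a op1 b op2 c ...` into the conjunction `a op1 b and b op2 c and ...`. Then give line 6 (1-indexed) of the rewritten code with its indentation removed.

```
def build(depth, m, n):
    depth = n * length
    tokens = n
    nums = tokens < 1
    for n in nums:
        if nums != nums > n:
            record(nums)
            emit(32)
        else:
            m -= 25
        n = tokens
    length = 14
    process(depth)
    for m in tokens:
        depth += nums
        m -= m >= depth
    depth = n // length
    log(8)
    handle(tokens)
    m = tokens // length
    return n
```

if nums != nums and nums > n:

Transformed code:
def build(depth, m, n):
    depth = n * 14
    tokens = n
    nums = tokens < 1
    for n in nums:
        if nums != nums and nums > n:
            record(nums)
            emit(32)
        else:
            m -= 25
        n = tokens
    process(depth)
    for m in tokens:
        depth += nums
        m -= m >= depth
    depth = n // 14
    log(8)
    handle(tokens)
    m = tokens // 14
    return n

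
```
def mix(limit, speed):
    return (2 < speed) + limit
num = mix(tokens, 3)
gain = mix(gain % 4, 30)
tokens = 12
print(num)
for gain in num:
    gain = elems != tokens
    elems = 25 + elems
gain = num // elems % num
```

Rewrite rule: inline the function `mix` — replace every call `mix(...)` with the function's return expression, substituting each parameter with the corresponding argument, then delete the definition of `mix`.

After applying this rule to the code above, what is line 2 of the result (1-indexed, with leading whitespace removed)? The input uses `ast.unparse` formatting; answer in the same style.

gain = (2 < 30) + gain % 4

Transformed code:
num = (2 < 3) + tokens
gain = (2 < 30) + gain % 4
tokens = 12
print(num)
for gain in num:
    gain = elems != tokens
    elems = 25 + elems
gain = num // elems % num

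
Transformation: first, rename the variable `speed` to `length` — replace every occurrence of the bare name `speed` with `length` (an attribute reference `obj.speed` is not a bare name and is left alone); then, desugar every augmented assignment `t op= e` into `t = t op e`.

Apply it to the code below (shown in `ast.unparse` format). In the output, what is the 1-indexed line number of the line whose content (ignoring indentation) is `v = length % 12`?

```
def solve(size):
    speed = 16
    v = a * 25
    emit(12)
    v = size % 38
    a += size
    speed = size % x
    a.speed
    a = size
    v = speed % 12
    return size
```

Transformed code:
def solve(size):
    length = 16
    v = a * 25
    emit(12)
    v = size % 38
    a = a + size
    length = size % x
    a.speed
    a = size
    v = length % 12
    return size

10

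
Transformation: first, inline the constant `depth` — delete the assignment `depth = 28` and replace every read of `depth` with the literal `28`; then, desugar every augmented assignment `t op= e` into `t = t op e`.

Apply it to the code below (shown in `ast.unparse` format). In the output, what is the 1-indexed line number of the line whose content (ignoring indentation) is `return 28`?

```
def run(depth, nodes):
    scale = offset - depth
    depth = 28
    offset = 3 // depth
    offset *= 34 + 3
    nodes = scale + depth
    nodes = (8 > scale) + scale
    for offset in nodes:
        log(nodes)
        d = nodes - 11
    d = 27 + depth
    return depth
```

11

Transformed code:
def run(depth, nodes):
    scale = offset - 28
    offset = 3 // 28
    offset = offset * (34 + 3)
    nodes = scale + 28
    nodes = (8 > scale) + scale
    for offset in nodes:
        log(nodes)
        d = nodes - 11
    d = 27 + 28
    return 28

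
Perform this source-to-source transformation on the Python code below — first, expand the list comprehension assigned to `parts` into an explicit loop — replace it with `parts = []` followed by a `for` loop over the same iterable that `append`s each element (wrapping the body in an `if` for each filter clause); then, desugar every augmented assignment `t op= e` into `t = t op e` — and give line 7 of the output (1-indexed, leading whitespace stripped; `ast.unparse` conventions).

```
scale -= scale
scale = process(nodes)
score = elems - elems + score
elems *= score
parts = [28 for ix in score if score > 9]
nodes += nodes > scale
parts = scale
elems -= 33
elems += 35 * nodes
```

Transformed code:
scale = scale - scale
scale = process(nodes)
score = elems - elems + score
elems = elems * score
parts = []
for ix in score:
    if score > 9:
        parts.append(28)
nodes = nodes + (nodes > scale)
parts = scale
elems = elems - 33
elems = elems + 35 * nodes

if score > 9:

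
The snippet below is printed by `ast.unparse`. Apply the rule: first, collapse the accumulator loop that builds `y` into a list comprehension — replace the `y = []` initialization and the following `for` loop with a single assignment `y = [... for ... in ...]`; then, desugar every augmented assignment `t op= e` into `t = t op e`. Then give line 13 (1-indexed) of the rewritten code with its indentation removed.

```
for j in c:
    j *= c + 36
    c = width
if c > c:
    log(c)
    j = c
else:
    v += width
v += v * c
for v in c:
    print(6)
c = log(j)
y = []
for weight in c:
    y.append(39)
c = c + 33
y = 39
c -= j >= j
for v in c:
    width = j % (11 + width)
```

y = [39 for weight in c]

Transformed code:
for j in c:
    j = j * (c + 36)
    c = width
if c > c:
    log(c)
    j = c
else:
    v = v + width
v = v + v * c
for v in c:
    print(6)
c = log(j)
y = [39 for weight in c]
c = c + 33
y = 39
c = c - (j >= j)
for v in c:
    width = j % (11 + width)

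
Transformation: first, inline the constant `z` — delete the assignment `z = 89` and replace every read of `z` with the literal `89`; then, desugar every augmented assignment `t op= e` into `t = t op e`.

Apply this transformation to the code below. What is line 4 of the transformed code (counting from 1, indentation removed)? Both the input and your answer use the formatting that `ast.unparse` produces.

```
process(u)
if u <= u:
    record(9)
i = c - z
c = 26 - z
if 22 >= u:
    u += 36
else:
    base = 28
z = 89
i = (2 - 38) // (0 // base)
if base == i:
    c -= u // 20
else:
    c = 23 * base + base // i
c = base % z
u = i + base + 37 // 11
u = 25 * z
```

i = c - 89

Transformed code:
process(u)
if u <= u:
    record(9)
i = c - 89
c = 26 - 89
if 22 >= u:
    u = u + 36
else:
    base = 28
i = (2 - 38) // (0 // base)
if base == i:
    c = c - u // 20
else:
    c = 23 * base + base // i
c = base % 89
u = i + base + 37 // 11
u = 25 * 89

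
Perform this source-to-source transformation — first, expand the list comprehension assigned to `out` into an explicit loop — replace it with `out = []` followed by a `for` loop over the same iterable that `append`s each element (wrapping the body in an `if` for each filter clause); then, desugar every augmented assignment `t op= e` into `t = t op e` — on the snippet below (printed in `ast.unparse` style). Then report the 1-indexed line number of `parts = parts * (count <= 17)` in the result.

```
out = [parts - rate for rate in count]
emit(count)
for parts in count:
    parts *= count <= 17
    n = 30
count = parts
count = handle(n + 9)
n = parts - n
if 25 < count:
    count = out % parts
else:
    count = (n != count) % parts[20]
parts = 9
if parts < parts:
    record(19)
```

6

Transformed code:
out = []
for rate in count:
    out.append(parts - rate)
emit(count)
for parts in count:
    parts = parts * (count <= 17)
    n = 30
count = parts
count = handle(n + 9)
n = parts - n
if 25 < count:
    count = out % parts
else:
    count = (n != count) % parts[20]
parts = 9
if parts < parts:
    record(19)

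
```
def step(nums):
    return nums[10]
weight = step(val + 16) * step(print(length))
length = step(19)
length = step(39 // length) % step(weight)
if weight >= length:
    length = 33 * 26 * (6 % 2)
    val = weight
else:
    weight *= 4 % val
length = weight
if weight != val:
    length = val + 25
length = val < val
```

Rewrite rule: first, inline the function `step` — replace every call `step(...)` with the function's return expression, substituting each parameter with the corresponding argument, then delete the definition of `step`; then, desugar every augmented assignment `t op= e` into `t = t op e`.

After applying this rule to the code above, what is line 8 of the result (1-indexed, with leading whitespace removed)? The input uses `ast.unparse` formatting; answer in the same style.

weight = weight * (4 % val)

Transformed code:
weight = (val + 16)[10] * print(length)[10]
length = 19[10]
length = (39 // length)[10] % weight[10]
if weight >= length:
    length = 33 * 26 * (6 % 2)
    val = weight
else:
    weight = weight * (4 % val)
length = weight
if weight != val:
    length = val + 25
length = val < val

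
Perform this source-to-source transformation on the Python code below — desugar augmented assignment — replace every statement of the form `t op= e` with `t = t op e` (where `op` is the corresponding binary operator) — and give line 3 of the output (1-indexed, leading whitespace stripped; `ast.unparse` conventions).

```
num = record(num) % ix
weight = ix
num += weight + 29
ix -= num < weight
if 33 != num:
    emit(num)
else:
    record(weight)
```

Transformed code:
num = record(num) % ix
weight = ix
num = num + (weight + 29)
ix = ix - (num < weight)
if 33 != num:
    emit(num)
else:
    record(weight)

num = num + (weight + 29)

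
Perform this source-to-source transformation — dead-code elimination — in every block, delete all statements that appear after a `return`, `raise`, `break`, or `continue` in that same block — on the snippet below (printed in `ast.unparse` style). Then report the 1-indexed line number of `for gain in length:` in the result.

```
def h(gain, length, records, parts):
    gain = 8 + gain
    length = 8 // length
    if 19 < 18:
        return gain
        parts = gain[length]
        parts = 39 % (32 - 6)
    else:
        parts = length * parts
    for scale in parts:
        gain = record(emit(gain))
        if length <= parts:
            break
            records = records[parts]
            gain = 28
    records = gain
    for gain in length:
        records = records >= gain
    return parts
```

13

Transformed code:
def h(gain, length, records, parts):
    gain = 8 + gain
    length = 8 // length
    if 19 < 18:
        return gain
    else:
        parts = length * parts
    for scale in parts:
        gain = record(emit(gain))
        if length <= parts:
            break
    records = gain
    for gain in length:
        records = records >= gain
    return parts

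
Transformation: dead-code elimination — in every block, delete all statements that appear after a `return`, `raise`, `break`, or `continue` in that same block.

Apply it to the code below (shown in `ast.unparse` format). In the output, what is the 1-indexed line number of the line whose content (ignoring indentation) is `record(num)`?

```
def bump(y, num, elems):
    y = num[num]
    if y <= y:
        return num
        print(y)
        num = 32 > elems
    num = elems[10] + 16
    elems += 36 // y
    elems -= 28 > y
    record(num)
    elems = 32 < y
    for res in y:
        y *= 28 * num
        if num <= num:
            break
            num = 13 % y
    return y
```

Transformed code:
def bump(y, num, elems):
    y = num[num]
    if y <= y:
        return num
    num = elems[10] + 16
    elems += 36 // y
    elems -= 28 > y
    record(num)
    elems = 32 < y
    for res in y:
        y *= 28 * num
        if num <= num:
            break
    return y

8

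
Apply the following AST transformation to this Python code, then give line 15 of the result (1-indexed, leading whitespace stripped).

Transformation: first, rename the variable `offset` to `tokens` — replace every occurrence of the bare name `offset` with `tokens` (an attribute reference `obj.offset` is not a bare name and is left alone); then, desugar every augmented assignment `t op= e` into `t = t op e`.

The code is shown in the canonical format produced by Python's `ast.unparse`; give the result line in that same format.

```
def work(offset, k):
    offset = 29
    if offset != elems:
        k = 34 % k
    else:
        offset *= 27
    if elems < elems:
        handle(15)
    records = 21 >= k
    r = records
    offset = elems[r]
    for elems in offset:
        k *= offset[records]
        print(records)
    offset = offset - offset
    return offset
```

Transformed code:
def work(tokens, k):
    tokens = 29
    if tokens != elems:
        k = 34 % k
    else:
        tokens = tokens * 27
    if elems < elems:
        handle(15)
    records = 21 >= k
    r = records
    tokens = elems[r]
    for elems in tokens:
        k = k * tokens[records]
        print(records)
    tokens = tokens - tokens
    return tokens

tokens = tokens - tokens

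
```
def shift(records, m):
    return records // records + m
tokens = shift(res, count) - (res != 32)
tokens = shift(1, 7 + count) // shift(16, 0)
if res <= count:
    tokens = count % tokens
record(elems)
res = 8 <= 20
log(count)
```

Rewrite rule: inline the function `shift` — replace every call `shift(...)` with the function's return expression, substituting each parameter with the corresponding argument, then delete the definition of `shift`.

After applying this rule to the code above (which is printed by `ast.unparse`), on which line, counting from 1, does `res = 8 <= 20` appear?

Transformed code:
tokens = res // res + count - (res != 32)
tokens = (1 // 1 + (7 + count)) // (16 // 16 + 0)
if res <= count:
    tokens = count % tokens
record(elems)
res = 8 <= 20
log(count)

6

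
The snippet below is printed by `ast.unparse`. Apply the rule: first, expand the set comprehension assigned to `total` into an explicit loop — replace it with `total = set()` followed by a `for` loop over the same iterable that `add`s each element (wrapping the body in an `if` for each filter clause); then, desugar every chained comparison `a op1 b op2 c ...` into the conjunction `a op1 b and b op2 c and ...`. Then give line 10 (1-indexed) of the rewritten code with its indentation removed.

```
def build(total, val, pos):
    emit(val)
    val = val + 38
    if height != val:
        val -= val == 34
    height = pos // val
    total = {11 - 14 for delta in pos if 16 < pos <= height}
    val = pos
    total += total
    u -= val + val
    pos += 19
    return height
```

total.add(11 - 14)

Transformed code:
def build(total, val, pos):
    emit(val)
    val = val + 38
    if height != val:
        val -= val == 34
    height = pos // val
    total = set()
    for delta in pos:
        if 16 < pos and pos <= height:
            total.add(11 - 14)
    val = pos
    total += total
    u -= val + val
    pos += 19
    return height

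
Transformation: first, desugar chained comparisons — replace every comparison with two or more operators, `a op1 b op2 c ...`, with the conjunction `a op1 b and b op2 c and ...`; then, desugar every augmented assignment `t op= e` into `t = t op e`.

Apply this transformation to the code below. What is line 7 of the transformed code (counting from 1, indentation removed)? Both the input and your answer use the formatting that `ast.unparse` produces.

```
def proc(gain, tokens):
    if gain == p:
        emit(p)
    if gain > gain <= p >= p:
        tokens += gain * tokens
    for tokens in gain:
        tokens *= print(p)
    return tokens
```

Transformed code:
def proc(gain, tokens):
    if gain == p:
        emit(p)
    if gain > gain and gain <= p and (p >= p):
        tokens = tokens + gain * tokens
    for tokens in gain:
        tokens = tokens * print(p)
    return tokens

tokens = tokens * print(p)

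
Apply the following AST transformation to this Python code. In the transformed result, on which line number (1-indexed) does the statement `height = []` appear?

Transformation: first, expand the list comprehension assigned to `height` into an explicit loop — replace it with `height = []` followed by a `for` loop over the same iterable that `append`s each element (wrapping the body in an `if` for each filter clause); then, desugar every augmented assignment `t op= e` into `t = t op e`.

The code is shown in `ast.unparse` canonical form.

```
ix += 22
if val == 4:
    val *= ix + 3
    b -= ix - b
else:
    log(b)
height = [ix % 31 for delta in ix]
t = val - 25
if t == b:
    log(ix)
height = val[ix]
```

Transformed code:
ix = ix + 22
if val == 4:
    val = val * (ix + 3)
    b = b - (ix - b)
else:
    log(b)
height = []
for delta in ix:
    height.append(ix % 31)
t = val - 25
if t == b:
    log(ix)
height = val[ix]

7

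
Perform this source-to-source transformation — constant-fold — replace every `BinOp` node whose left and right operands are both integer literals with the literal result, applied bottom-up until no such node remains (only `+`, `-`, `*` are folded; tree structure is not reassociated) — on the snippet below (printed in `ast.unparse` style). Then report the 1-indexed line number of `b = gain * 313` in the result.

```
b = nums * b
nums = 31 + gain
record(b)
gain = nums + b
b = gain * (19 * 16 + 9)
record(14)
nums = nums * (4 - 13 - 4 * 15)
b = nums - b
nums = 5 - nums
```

Transformed code:
b = nums * b
nums = 31 + gain
record(b)
gain = nums + b
b = gain * 313
record(14)
nums = nums * -69
b = nums - b
nums = 5 - nums

5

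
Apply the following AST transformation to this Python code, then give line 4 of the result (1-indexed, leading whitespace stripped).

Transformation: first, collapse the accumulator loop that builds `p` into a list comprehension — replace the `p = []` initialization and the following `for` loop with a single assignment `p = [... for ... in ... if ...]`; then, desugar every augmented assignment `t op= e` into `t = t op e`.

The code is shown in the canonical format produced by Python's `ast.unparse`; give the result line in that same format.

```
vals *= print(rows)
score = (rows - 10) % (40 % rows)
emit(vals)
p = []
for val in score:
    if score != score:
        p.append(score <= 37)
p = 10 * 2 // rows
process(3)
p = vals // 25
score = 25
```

p = [score <= 37 for val in score if score != score]

Transformed code:
vals = vals * print(rows)
score = (rows - 10) % (40 % rows)
emit(vals)
p = [score <= 37 for val in score if score != score]
p = 10 * 2 // rows
process(3)
p = vals // 25
score = 25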